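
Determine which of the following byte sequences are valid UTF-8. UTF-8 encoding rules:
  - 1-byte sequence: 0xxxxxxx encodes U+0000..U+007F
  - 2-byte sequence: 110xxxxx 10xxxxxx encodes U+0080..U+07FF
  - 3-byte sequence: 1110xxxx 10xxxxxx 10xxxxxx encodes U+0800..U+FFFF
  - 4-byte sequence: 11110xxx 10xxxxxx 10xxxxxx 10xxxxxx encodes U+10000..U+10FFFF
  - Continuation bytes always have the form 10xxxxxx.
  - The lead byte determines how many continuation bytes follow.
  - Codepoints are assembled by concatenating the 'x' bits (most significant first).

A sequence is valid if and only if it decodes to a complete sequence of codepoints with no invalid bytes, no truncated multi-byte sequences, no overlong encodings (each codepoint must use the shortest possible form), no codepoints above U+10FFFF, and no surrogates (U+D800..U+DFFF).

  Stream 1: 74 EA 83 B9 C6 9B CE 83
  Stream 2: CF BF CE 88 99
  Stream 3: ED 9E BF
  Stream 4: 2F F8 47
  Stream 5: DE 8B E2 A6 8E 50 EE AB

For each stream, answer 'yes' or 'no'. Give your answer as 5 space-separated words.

Stream 1: decodes cleanly. VALID
Stream 2: error at byte offset 4. INVALID
Stream 3: decodes cleanly. VALID
Stream 4: error at byte offset 1. INVALID
Stream 5: error at byte offset 8. INVALID

Answer: yes no yes no no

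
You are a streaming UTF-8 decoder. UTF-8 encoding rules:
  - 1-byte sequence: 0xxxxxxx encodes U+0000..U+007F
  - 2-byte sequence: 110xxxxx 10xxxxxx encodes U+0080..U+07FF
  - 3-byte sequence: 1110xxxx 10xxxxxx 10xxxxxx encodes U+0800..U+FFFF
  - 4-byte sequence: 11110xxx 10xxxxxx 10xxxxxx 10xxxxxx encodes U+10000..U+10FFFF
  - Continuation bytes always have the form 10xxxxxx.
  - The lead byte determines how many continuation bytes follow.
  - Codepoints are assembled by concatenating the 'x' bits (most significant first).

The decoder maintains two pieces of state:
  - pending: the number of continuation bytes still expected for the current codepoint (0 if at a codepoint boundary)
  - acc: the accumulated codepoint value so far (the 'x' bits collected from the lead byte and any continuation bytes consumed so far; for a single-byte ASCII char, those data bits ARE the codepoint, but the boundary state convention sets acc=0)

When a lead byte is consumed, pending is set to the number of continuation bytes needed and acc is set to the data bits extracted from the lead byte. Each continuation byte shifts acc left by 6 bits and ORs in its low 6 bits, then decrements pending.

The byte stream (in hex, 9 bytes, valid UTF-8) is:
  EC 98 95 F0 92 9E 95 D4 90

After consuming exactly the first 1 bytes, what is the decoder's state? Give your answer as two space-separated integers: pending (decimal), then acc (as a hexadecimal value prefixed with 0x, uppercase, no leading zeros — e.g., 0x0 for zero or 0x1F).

Answer: 2 0xC

Derivation:
Byte[0]=EC: 3-byte lead. pending=2, acc=0xC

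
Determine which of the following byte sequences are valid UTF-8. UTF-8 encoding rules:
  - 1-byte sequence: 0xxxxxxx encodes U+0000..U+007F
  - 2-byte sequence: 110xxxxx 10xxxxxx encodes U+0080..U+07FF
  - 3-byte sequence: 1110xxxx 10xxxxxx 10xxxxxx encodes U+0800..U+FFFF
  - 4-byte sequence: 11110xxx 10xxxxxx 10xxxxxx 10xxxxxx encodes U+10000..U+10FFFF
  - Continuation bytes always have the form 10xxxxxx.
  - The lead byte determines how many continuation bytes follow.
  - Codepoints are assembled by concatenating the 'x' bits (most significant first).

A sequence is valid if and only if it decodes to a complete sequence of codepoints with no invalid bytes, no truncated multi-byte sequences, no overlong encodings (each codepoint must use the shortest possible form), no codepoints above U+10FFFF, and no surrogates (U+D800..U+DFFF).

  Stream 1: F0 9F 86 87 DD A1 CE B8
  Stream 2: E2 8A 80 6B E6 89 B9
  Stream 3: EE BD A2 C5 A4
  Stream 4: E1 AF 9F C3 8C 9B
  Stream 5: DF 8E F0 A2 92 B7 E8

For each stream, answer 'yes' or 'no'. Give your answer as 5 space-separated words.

Stream 1: decodes cleanly. VALID
Stream 2: decodes cleanly. VALID
Stream 3: decodes cleanly. VALID
Stream 4: error at byte offset 5. INVALID
Stream 5: error at byte offset 7. INVALID

Answer: yes yes yes no no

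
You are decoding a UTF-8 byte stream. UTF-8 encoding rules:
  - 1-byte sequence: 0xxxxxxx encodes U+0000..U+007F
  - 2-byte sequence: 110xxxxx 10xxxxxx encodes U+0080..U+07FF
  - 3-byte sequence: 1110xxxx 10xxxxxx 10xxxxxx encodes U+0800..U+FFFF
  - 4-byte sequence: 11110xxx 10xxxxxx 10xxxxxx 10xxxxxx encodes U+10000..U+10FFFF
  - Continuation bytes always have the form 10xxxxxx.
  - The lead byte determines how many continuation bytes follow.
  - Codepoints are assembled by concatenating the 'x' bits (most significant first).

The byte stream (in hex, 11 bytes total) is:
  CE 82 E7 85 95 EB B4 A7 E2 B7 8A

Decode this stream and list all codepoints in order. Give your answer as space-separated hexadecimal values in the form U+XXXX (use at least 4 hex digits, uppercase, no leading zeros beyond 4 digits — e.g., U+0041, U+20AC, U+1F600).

Byte[0]=CE: 2-byte lead, need 1 cont bytes. acc=0xE
Byte[1]=82: continuation. acc=(acc<<6)|0x02=0x382
Completed: cp=U+0382 (starts at byte 0)
Byte[2]=E7: 3-byte lead, need 2 cont bytes. acc=0x7
Byte[3]=85: continuation. acc=(acc<<6)|0x05=0x1C5
Byte[4]=95: continuation. acc=(acc<<6)|0x15=0x7155
Completed: cp=U+7155 (starts at byte 2)
Byte[5]=EB: 3-byte lead, need 2 cont bytes. acc=0xB
Byte[6]=B4: continuation. acc=(acc<<6)|0x34=0x2F4
Byte[7]=A7: continuation. acc=(acc<<6)|0x27=0xBD27
Completed: cp=U+BD27 (starts at byte 5)
Byte[8]=E2: 3-byte lead, need 2 cont bytes. acc=0x2
Byte[9]=B7: continuation. acc=(acc<<6)|0x37=0xB7
Byte[10]=8A: continuation. acc=(acc<<6)|0x0A=0x2DCA
Completed: cp=U+2DCA (starts at byte 8)

Answer: U+0382 U+7155 U+BD27 U+2DCA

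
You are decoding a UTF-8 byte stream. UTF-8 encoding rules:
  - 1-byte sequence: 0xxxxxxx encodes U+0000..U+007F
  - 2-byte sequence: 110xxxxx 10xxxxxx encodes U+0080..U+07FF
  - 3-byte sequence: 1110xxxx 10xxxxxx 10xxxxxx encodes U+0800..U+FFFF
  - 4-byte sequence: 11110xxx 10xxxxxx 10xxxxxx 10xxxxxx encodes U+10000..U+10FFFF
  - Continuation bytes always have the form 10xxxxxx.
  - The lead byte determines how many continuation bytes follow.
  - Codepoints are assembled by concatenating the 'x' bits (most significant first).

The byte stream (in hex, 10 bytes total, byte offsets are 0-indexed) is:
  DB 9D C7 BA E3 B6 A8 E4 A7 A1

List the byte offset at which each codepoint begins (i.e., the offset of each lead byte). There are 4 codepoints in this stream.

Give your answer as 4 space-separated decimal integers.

Answer: 0 2 4 7

Derivation:
Byte[0]=DB: 2-byte lead, need 1 cont bytes. acc=0x1B
Byte[1]=9D: continuation. acc=(acc<<6)|0x1D=0x6DD
Completed: cp=U+06DD (starts at byte 0)
Byte[2]=C7: 2-byte lead, need 1 cont bytes. acc=0x7
Byte[3]=BA: continuation. acc=(acc<<6)|0x3A=0x1FA
Completed: cp=U+01FA (starts at byte 2)
Byte[4]=E3: 3-byte lead, need 2 cont bytes. acc=0x3
Byte[5]=B6: continuation. acc=(acc<<6)|0x36=0xF6
Byte[6]=A8: continuation. acc=(acc<<6)|0x28=0x3DA8
Completed: cp=U+3DA8 (starts at byte 4)
Byte[7]=E4: 3-byte lead, need 2 cont bytes. acc=0x4
Byte[8]=A7: continuation. acc=(acc<<6)|0x27=0x127
Byte[9]=A1: continuation. acc=(acc<<6)|0x21=0x49E1
Completed: cp=U+49E1 (starts at byte 7)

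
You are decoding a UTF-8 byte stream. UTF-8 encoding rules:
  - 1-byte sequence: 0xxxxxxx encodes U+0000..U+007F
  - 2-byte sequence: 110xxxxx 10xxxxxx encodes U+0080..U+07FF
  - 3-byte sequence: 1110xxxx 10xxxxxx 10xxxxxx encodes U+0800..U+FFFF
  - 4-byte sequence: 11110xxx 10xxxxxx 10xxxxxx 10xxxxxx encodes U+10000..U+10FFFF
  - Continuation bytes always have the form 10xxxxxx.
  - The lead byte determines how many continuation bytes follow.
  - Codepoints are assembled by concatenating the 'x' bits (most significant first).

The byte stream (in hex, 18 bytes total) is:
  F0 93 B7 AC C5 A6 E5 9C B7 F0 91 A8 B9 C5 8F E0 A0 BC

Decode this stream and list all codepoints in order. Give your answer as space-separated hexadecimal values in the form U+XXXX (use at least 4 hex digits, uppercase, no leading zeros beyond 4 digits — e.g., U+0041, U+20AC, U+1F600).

Byte[0]=F0: 4-byte lead, need 3 cont bytes. acc=0x0
Byte[1]=93: continuation. acc=(acc<<6)|0x13=0x13
Byte[2]=B7: continuation. acc=(acc<<6)|0x37=0x4F7
Byte[3]=AC: continuation. acc=(acc<<6)|0x2C=0x13DEC
Completed: cp=U+13DEC (starts at byte 0)
Byte[4]=C5: 2-byte lead, need 1 cont bytes. acc=0x5
Byte[5]=A6: continuation. acc=(acc<<6)|0x26=0x166
Completed: cp=U+0166 (starts at byte 4)
Byte[6]=E5: 3-byte lead, need 2 cont bytes. acc=0x5
Byte[7]=9C: continuation. acc=(acc<<6)|0x1C=0x15C
Byte[8]=B7: continuation. acc=(acc<<6)|0x37=0x5737
Completed: cp=U+5737 (starts at byte 6)
Byte[9]=F0: 4-byte lead, need 3 cont bytes. acc=0x0
Byte[10]=91: continuation. acc=(acc<<6)|0x11=0x11
Byte[11]=A8: continuation. acc=(acc<<6)|0x28=0x468
Byte[12]=B9: continuation. acc=(acc<<6)|0x39=0x11A39
Completed: cp=U+11A39 (starts at byte 9)
Byte[13]=C5: 2-byte lead, need 1 cont bytes. acc=0x5
Byte[14]=8F: continuation. acc=(acc<<6)|0x0F=0x14F
Completed: cp=U+014F (starts at byte 13)
Byte[15]=E0: 3-byte lead, need 2 cont bytes. acc=0x0
Byte[16]=A0: continuation. acc=(acc<<6)|0x20=0x20
Byte[17]=BC: continuation. acc=(acc<<6)|0x3C=0x83C
Completed: cp=U+083C (starts at byte 15)

Answer: U+13DEC U+0166 U+5737 U+11A39 U+014F U+083C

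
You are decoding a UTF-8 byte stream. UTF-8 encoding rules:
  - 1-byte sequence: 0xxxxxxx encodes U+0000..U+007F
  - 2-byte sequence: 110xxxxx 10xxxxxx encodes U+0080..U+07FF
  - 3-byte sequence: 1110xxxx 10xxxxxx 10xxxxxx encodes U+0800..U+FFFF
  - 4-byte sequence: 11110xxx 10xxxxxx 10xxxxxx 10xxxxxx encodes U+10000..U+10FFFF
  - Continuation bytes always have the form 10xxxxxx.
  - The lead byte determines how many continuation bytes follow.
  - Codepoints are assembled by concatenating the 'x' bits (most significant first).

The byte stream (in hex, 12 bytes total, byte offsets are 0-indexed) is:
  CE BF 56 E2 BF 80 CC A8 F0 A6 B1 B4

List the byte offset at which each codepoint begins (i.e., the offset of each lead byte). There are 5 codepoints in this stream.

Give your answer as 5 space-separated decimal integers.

Answer: 0 2 3 6 8

Derivation:
Byte[0]=CE: 2-byte lead, need 1 cont bytes. acc=0xE
Byte[1]=BF: continuation. acc=(acc<<6)|0x3F=0x3BF
Completed: cp=U+03BF (starts at byte 0)
Byte[2]=56: 1-byte ASCII. cp=U+0056
Byte[3]=E2: 3-byte lead, need 2 cont bytes. acc=0x2
Byte[4]=BF: continuation. acc=(acc<<6)|0x3F=0xBF
Byte[5]=80: continuation. acc=(acc<<6)|0x00=0x2FC0
Completed: cp=U+2FC0 (starts at byte 3)
Byte[6]=CC: 2-byte lead, need 1 cont bytes. acc=0xC
Byte[7]=A8: continuation. acc=(acc<<6)|0x28=0x328
Completed: cp=U+0328 (starts at byte 6)
Byte[8]=F0: 4-byte lead, need 3 cont bytes. acc=0x0
Byte[9]=A6: continuation. acc=(acc<<6)|0x26=0x26
Byte[10]=B1: continuation. acc=(acc<<6)|0x31=0x9B1
Byte[11]=B4: continuation. acc=(acc<<6)|0x34=0x26C74
Completed: cp=U+26C74 (starts at byte 8)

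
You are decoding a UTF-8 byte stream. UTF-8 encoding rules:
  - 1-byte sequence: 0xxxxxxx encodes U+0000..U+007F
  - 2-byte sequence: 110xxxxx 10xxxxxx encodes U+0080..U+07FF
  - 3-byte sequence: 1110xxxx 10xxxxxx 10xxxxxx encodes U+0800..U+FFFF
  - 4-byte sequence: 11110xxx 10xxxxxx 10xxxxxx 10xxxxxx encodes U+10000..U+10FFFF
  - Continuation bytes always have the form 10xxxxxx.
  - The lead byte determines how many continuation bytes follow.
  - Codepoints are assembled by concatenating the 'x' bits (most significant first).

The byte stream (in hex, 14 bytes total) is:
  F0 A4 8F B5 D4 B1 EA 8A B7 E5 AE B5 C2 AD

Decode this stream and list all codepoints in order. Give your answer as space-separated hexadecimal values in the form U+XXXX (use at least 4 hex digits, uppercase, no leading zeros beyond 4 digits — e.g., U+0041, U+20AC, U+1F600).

Answer: U+243F5 U+0531 U+A2B7 U+5BB5 U+00AD

Derivation:
Byte[0]=F0: 4-byte lead, need 3 cont bytes. acc=0x0
Byte[1]=A4: continuation. acc=(acc<<6)|0x24=0x24
Byte[2]=8F: continuation. acc=(acc<<6)|0x0F=0x90F
Byte[3]=B5: continuation. acc=(acc<<6)|0x35=0x243F5
Completed: cp=U+243F5 (starts at byte 0)
Byte[4]=D4: 2-byte lead, need 1 cont bytes. acc=0x14
Byte[5]=B1: continuation. acc=(acc<<6)|0x31=0x531
Completed: cp=U+0531 (starts at byte 4)
Byte[6]=EA: 3-byte lead, need 2 cont bytes. acc=0xA
Byte[7]=8A: continuation. acc=(acc<<6)|0x0A=0x28A
Byte[8]=B7: continuation. acc=(acc<<6)|0x37=0xA2B7
Completed: cp=U+A2B7 (starts at byte 6)
Byte[9]=E5: 3-byte lead, need 2 cont bytes. acc=0x5
Byte[10]=AE: continuation. acc=(acc<<6)|0x2E=0x16E
Byte[11]=B5: continuation. acc=(acc<<6)|0x35=0x5BB5
Completed: cp=U+5BB5 (starts at byte 9)
Byte[12]=C2: 2-byte lead, need 1 cont bytes. acc=0x2
Byte[13]=AD: continuation. acc=(acc<<6)|0x2D=0xAD
Completed: cp=U+00AD (starts at byte 12)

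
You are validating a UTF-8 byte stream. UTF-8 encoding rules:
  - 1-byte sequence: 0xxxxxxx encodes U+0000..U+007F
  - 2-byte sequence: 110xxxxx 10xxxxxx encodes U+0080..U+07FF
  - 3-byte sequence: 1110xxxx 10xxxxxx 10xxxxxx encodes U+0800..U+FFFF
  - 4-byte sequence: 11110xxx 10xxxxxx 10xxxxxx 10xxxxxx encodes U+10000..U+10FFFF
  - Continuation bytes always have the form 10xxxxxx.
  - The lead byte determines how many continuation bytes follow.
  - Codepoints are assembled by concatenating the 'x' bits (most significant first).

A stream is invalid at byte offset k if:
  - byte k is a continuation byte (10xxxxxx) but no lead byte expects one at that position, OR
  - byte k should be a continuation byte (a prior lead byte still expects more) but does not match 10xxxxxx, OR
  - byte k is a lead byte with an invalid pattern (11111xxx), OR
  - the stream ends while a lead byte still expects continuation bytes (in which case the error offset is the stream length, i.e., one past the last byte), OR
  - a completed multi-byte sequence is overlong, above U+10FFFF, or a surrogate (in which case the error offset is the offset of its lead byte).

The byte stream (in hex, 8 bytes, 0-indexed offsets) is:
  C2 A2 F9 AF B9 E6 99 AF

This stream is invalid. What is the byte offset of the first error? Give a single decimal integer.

Answer: 2

Derivation:
Byte[0]=C2: 2-byte lead, need 1 cont bytes. acc=0x2
Byte[1]=A2: continuation. acc=(acc<<6)|0x22=0xA2
Completed: cp=U+00A2 (starts at byte 0)
Byte[2]=F9: INVALID lead byte (not 0xxx/110x/1110/11110)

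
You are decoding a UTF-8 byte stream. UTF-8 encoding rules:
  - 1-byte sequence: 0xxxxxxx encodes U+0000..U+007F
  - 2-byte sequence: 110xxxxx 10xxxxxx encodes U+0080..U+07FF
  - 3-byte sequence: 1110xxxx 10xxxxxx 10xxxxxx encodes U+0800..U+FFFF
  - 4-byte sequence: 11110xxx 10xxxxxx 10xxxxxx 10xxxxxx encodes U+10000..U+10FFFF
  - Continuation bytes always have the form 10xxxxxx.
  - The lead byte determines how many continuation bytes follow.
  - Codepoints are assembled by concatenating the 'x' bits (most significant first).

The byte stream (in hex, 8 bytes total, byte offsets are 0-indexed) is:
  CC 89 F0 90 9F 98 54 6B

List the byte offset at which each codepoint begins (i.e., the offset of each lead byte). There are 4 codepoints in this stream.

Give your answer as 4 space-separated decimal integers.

Answer: 0 2 6 7

Derivation:
Byte[0]=CC: 2-byte lead, need 1 cont bytes. acc=0xC
Byte[1]=89: continuation. acc=(acc<<6)|0x09=0x309
Completed: cp=U+0309 (starts at byte 0)
Byte[2]=F0: 4-byte lead, need 3 cont bytes. acc=0x0
Byte[3]=90: continuation. acc=(acc<<6)|0x10=0x10
Byte[4]=9F: continuation. acc=(acc<<6)|0x1F=0x41F
Byte[5]=98: continuation. acc=(acc<<6)|0x18=0x107D8
Completed: cp=U+107D8 (starts at byte 2)
Byte[6]=54: 1-byte ASCII. cp=U+0054
Byte[7]=6B: 1-byte ASCII. cp=U+006B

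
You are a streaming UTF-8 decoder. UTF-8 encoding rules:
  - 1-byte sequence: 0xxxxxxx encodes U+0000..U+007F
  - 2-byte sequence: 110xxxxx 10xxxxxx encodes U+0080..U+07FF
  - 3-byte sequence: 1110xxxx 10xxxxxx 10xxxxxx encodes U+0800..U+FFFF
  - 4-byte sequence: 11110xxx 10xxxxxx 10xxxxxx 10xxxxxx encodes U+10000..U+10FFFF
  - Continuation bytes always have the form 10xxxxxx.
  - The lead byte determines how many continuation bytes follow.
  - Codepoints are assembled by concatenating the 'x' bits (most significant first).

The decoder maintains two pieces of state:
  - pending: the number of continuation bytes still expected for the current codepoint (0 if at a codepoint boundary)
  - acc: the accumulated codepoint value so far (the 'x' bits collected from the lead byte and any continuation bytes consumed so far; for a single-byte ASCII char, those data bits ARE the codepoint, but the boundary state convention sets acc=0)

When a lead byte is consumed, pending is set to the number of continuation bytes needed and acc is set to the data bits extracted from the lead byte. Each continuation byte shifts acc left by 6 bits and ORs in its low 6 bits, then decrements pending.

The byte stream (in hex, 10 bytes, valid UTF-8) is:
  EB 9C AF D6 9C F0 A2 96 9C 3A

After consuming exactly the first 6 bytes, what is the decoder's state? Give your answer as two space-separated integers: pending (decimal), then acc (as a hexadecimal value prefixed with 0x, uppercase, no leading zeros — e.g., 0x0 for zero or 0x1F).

Answer: 3 0x0

Derivation:
Byte[0]=EB: 3-byte lead. pending=2, acc=0xB
Byte[1]=9C: continuation. acc=(acc<<6)|0x1C=0x2DC, pending=1
Byte[2]=AF: continuation. acc=(acc<<6)|0x2F=0xB72F, pending=0
Byte[3]=D6: 2-byte lead. pending=1, acc=0x16
Byte[4]=9C: continuation. acc=(acc<<6)|0x1C=0x59C, pending=0
Byte[5]=F0: 4-byte lead. pending=3, acc=0x0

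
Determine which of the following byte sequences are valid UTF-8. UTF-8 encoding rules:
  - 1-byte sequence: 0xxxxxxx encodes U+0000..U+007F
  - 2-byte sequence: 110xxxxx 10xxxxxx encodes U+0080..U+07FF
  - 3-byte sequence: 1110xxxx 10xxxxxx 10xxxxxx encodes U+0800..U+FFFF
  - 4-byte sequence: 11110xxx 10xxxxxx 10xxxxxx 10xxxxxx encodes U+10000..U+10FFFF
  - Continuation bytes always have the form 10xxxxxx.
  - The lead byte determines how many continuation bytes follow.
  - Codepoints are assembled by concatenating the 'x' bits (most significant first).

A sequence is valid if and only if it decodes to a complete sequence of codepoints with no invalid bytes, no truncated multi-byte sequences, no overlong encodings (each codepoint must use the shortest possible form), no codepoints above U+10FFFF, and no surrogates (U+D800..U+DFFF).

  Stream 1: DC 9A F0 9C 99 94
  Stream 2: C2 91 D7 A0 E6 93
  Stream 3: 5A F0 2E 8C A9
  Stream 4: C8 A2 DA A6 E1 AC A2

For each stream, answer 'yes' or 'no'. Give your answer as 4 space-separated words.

Answer: yes no no yes

Derivation:
Stream 1: decodes cleanly. VALID
Stream 2: error at byte offset 6. INVALID
Stream 3: error at byte offset 2. INVALID
Stream 4: decodes cleanly. VALID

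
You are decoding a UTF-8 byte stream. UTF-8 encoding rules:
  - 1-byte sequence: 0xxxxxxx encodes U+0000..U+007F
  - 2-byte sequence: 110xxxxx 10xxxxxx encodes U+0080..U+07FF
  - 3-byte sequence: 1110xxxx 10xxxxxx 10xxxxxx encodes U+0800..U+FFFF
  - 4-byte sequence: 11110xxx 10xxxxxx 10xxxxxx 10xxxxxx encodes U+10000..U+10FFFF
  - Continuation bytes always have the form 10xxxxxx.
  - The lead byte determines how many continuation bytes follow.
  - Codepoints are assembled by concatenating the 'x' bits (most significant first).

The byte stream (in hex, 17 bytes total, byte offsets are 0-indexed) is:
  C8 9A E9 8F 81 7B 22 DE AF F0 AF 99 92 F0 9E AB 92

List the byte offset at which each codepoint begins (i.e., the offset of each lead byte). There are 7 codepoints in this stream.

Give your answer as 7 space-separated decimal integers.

Answer: 0 2 5 6 7 9 13

Derivation:
Byte[0]=C8: 2-byte lead, need 1 cont bytes. acc=0x8
Byte[1]=9A: continuation. acc=(acc<<6)|0x1A=0x21A
Completed: cp=U+021A (starts at byte 0)
Byte[2]=E9: 3-byte lead, need 2 cont bytes. acc=0x9
Byte[3]=8F: continuation. acc=(acc<<6)|0x0F=0x24F
Byte[4]=81: continuation. acc=(acc<<6)|0x01=0x93C1
Completed: cp=U+93C1 (starts at byte 2)
Byte[5]=7B: 1-byte ASCII. cp=U+007B
Byte[6]=22: 1-byte ASCII. cp=U+0022
Byte[7]=DE: 2-byte lead, need 1 cont bytes. acc=0x1E
Byte[8]=AF: continuation. acc=(acc<<6)|0x2F=0x7AF
Completed: cp=U+07AF (starts at byte 7)
Byte[9]=F0: 4-byte lead, need 3 cont bytes. acc=0x0
Byte[10]=AF: continuation. acc=(acc<<6)|0x2F=0x2F
Byte[11]=99: continuation. acc=(acc<<6)|0x19=0xBD9
Byte[12]=92: continuation. acc=(acc<<6)|0x12=0x2F652
Completed: cp=U+2F652 (starts at byte 9)
Byte[13]=F0: 4-byte lead, need 3 cont bytes. acc=0x0
Byte[14]=9E: continuation. acc=(acc<<6)|0x1E=0x1E
Byte[15]=AB: continuation. acc=(acc<<6)|0x2B=0x7AB
Byte[16]=92: continuation. acc=(acc<<6)|0x12=0x1EAD2
Completed: cp=U+1EAD2 (starts at byte 13)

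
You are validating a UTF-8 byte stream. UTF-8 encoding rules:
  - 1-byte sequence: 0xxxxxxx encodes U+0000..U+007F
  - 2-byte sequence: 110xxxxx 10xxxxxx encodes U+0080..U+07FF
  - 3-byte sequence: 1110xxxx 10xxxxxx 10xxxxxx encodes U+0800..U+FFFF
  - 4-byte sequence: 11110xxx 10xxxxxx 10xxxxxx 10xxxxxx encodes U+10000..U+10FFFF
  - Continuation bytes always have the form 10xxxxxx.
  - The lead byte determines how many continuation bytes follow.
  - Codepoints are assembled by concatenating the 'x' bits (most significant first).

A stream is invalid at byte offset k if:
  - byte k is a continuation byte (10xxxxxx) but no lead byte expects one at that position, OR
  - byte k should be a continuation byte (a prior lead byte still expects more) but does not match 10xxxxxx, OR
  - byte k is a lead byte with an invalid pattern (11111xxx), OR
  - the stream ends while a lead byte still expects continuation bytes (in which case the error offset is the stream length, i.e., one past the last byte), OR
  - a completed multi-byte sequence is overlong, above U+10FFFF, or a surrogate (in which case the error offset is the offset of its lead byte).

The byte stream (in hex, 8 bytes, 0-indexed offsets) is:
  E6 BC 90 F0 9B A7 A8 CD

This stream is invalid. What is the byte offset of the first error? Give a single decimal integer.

Byte[0]=E6: 3-byte lead, need 2 cont bytes. acc=0x6
Byte[1]=BC: continuation. acc=(acc<<6)|0x3C=0x1BC
Byte[2]=90: continuation. acc=(acc<<6)|0x10=0x6F10
Completed: cp=U+6F10 (starts at byte 0)
Byte[3]=F0: 4-byte lead, need 3 cont bytes. acc=0x0
Byte[4]=9B: continuation. acc=(acc<<6)|0x1B=0x1B
Byte[5]=A7: continuation. acc=(acc<<6)|0x27=0x6E7
Byte[6]=A8: continuation. acc=(acc<<6)|0x28=0x1B9E8
Completed: cp=U+1B9E8 (starts at byte 3)
Byte[7]=CD: 2-byte lead, need 1 cont bytes. acc=0xD
Byte[8]: stream ended, expected continuation. INVALID

Answer: 8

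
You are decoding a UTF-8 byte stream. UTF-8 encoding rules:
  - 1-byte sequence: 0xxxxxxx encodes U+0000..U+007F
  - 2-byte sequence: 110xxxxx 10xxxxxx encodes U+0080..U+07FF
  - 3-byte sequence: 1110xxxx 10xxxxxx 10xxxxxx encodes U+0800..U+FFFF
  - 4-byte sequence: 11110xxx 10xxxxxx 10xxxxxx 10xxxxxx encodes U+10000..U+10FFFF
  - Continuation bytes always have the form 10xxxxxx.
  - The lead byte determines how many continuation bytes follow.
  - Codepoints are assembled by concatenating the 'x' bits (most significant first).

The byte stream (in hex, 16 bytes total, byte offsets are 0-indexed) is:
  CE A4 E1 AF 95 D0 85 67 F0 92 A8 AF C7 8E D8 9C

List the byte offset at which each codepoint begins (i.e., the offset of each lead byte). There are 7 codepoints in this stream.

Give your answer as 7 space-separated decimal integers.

Byte[0]=CE: 2-byte lead, need 1 cont bytes. acc=0xE
Byte[1]=A4: continuation. acc=(acc<<6)|0x24=0x3A4
Completed: cp=U+03A4 (starts at byte 0)
Byte[2]=E1: 3-byte lead, need 2 cont bytes. acc=0x1
Byte[3]=AF: continuation. acc=(acc<<6)|0x2F=0x6F
Byte[4]=95: continuation. acc=(acc<<6)|0x15=0x1BD5
Completed: cp=U+1BD5 (starts at byte 2)
Byte[5]=D0: 2-byte lead, need 1 cont bytes. acc=0x10
Byte[6]=85: continuation. acc=(acc<<6)|0x05=0x405
Completed: cp=U+0405 (starts at byte 5)
Byte[7]=67: 1-byte ASCII. cp=U+0067
Byte[8]=F0: 4-byte lead, need 3 cont bytes. acc=0x0
Byte[9]=92: continuation. acc=(acc<<6)|0x12=0x12
Byte[10]=A8: continuation. acc=(acc<<6)|0x28=0x4A8
Byte[11]=AF: continuation. acc=(acc<<6)|0x2F=0x12A2F
Completed: cp=U+12A2F (starts at byte 8)
Byte[12]=C7: 2-byte lead, need 1 cont bytes. acc=0x7
Byte[13]=8E: continuation. acc=(acc<<6)|0x0E=0x1CE
Completed: cp=U+01CE (starts at byte 12)
Byte[14]=D8: 2-byte lead, need 1 cont bytes. acc=0x18
Byte[15]=9C: continuation. acc=(acc<<6)|0x1C=0x61C
Completed: cp=U+061C (starts at byte 14)

Answer: 0 2 5 7 8 12 14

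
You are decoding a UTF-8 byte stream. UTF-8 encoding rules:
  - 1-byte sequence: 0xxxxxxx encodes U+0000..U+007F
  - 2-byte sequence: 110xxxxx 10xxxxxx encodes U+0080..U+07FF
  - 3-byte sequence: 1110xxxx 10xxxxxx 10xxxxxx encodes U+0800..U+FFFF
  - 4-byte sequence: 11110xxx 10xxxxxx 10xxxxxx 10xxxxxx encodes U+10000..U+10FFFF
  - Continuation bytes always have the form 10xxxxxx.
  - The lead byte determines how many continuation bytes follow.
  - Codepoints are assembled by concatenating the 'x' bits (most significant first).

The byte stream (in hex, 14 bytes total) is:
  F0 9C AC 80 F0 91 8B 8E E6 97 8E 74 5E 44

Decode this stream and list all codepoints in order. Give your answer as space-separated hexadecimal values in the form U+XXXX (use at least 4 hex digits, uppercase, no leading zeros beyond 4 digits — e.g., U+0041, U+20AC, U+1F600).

Byte[0]=F0: 4-byte lead, need 3 cont bytes. acc=0x0
Byte[1]=9C: continuation. acc=(acc<<6)|0x1C=0x1C
Byte[2]=AC: continuation. acc=(acc<<6)|0x2C=0x72C
Byte[3]=80: continuation. acc=(acc<<6)|0x00=0x1CB00
Completed: cp=U+1CB00 (starts at byte 0)
Byte[4]=F0: 4-byte lead, need 3 cont bytes. acc=0x0
Byte[5]=91: continuation. acc=(acc<<6)|0x11=0x11
Byte[6]=8B: continuation. acc=(acc<<6)|0x0B=0x44B
Byte[7]=8E: continuation. acc=(acc<<6)|0x0E=0x112CE
Completed: cp=U+112CE (starts at byte 4)
Byte[8]=E6: 3-byte lead, need 2 cont bytes. acc=0x6
Byte[9]=97: continuation. acc=(acc<<6)|0x17=0x197
Byte[10]=8E: continuation. acc=(acc<<6)|0x0E=0x65CE
Completed: cp=U+65CE (starts at byte 8)
Byte[11]=74: 1-byte ASCII. cp=U+0074
Byte[12]=5E: 1-byte ASCII. cp=U+005E
Byte[13]=44: 1-byte ASCII. cp=U+0044

Answer: U+1CB00 U+112CE U+65CE U+0074 U+005E U+0044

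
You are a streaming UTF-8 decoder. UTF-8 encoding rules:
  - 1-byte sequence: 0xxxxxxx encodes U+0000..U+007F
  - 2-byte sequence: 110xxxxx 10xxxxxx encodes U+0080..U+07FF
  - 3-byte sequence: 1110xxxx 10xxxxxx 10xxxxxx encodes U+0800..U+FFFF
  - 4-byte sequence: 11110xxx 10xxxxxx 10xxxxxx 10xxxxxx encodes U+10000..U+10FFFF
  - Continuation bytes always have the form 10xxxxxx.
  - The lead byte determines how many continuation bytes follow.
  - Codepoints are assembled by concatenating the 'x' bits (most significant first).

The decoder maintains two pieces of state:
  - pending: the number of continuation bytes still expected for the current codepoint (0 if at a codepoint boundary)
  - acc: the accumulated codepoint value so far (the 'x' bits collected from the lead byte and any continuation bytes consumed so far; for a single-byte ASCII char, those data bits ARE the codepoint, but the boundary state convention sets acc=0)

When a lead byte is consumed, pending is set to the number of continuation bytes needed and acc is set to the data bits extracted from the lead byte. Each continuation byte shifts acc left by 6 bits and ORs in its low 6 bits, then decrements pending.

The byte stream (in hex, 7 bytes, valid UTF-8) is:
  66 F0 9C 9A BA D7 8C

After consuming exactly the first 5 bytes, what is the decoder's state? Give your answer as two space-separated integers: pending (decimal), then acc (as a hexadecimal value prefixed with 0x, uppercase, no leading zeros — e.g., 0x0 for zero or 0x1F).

Answer: 0 0x1C6BA

Derivation:
Byte[0]=66: 1-byte. pending=0, acc=0x0
Byte[1]=F0: 4-byte lead. pending=3, acc=0x0
Byte[2]=9C: continuation. acc=(acc<<6)|0x1C=0x1C, pending=2
Byte[3]=9A: continuation. acc=(acc<<6)|0x1A=0x71A, pending=1
Byte[4]=BA: continuation. acc=(acc<<6)|0x3A=0x1C6BA, pending=0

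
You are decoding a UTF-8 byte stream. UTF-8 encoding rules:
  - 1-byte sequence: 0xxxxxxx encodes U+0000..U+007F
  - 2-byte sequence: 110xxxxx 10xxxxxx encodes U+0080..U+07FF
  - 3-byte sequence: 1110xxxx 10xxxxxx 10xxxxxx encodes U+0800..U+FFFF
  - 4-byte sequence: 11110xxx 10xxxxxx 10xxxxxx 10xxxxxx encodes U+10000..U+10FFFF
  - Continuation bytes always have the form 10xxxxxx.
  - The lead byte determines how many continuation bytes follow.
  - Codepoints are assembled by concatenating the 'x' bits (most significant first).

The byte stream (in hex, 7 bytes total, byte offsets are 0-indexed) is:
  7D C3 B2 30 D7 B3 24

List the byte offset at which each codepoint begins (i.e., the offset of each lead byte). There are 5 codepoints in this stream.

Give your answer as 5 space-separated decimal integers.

Answer: 0 1 3 4 6

Derivation:
Byte[0]=7D: 1-byte ASCII. cp=U+007D
Byte[1]=C3: 2-byte lead, need 1 cont bytes. acc=0x3
Byte[2]=B2: continuation. acc=(acc<<6)|0x32=0xF2
Completed: cp=U+00F2 (starts at byte 1)
Byte[3]=30: 1-byte ASCII. cp=U+0030
Byte[4]=D7: 2-byte lead, need 1 cont bytes. acc=0x17
Byte[5]=B3: continuation. acc=(acc<<6)|0x33=0x5F3
Completed: cp=U+05F3 (starts at byte 4)
Byte[6]=24: 1-byte ASCII. cp=U+0024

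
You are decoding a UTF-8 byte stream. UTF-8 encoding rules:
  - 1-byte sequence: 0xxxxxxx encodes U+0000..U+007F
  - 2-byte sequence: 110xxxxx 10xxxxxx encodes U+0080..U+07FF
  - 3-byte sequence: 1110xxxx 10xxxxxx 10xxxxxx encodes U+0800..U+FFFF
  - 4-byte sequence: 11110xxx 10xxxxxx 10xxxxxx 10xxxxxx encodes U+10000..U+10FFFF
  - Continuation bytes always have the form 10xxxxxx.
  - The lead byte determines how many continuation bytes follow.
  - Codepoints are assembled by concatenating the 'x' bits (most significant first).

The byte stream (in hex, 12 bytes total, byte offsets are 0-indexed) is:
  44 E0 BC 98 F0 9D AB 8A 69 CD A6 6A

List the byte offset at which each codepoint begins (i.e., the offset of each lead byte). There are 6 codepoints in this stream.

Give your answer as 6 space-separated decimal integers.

Answer: 0 1 4 8 9 11

Derivation:
Byte[0]=44: 1-byte ASCII. cp=U+0044
Byte[1]=E0: 3-byte lead, need 2 cont bytes. acc=0x0
Byte[2]=BC: continuation. acc=(acc<<6)|0x3C=0x3C
Byte[3]=98: continuation. acc=(acc<<6)|0x18=0xF18
Completed: cp=U+0F18 (starts at byte 1)
Byte[4]=F0: 4-byte lead, need 3 cont bytes. acc=0x0
Byte[5]=9D: continuation. acc=(acc<<6)|0x1D=0x1D
Byte[6]=AB: continuation. acc=(acc<<6)|0x2B=0x76B
Byte[7]=8A: continuation. acc=(acc<<6)|0x0A=0x1DACA
Completed: cp=U+1DACA (starts at byte 4)
Byte[8]=69: 1-byte ASCII. cp=U+0069
Byte[9]=CD: 2-byte lead, need 1 cont bytes. acc=0xD
Byte[10]=A6: continuation. acc=(acc<<6)|0x26=0x366
Completed: cp=U+0366 (starts at byte 9)
Byte[11]=6A: 1-byte ASCII. cp=U+006A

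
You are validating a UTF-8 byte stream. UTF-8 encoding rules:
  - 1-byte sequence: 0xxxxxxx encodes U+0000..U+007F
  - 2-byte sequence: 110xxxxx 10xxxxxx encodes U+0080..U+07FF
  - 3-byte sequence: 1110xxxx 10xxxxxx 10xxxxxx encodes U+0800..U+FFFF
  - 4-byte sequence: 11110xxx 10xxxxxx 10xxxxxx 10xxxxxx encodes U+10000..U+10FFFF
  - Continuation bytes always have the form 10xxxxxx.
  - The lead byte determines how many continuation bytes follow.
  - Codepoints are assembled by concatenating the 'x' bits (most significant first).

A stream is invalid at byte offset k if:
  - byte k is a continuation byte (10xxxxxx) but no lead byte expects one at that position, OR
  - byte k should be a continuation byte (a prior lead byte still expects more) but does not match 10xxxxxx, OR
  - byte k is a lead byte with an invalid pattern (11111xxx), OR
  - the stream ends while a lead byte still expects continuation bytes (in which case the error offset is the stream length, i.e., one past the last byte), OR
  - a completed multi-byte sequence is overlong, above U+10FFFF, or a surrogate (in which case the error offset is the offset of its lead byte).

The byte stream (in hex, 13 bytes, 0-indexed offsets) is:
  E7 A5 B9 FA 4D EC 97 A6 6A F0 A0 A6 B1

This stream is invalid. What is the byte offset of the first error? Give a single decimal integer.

Answer: 3

Derivation:
Byte[0]=E7: 3-byte lead, need 2 cont bytes. acc=0x7
Byte[1]=A5: continuation. acc=(acc<<6)|0x25=0x1E5
Byte[2]=B9: continuation. acc=(acc<<6)|0x39=0x7979
Completed: cp=U+7979 (starts at byte 0)
Byte[3]=FA: INVALID lead byte (not 0xxx/110x/1110/11110)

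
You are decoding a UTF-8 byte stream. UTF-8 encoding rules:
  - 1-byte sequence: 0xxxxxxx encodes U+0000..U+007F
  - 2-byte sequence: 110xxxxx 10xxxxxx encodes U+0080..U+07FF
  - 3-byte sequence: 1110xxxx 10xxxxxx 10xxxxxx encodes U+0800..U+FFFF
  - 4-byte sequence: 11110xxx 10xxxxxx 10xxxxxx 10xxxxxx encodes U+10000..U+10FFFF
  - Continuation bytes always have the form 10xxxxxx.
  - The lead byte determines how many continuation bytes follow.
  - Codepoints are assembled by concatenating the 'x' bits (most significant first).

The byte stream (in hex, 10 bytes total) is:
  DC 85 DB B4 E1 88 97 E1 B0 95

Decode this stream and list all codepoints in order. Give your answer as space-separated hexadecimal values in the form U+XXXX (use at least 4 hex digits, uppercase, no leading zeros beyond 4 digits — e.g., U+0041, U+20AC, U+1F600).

Answer: U+0705 U+06F4 U+1217 U+1C15

Derivation:
Byte[0]=DC: 2-byte lead, need 1 cont bytes. acc=0x1C
Byte[1]=85: continuation. acc=(acc<<6)|0x05=0x705
Completed: cp=U+0705 (starts at byte 0)
Byte[2]=DB: 2-byte lead, need 1 cont bytes. acc=0x1B
Byte[3]=B4: continuation. acc=(acc<<6)|0x34=0x6F4
Completed: cp=U+06F4 (starts at byte 2)
Byte[4]=E1: 3-byte lead, need 2 cont bytes. acc=0x1
Byte[5]=88: continuation. acc=(acc<<6)|0x08=0x48
Byte[6]=97: continuation. acc=(acc<<6)|0x17=0x1217
Completed: cp=U+1217 (starts at byte 4)
Byte[7]=E1: 3-byte lead, need 2 cont bytes. acc=0x1
Byte[8]=B0: continuation. acc=(acc<<6)|0x30=0x70
Byte[9]=95: continuation. acc=(acc<<6)|0x15=0x1C15
Completed: cp=U+1C15 (starts at byte 7)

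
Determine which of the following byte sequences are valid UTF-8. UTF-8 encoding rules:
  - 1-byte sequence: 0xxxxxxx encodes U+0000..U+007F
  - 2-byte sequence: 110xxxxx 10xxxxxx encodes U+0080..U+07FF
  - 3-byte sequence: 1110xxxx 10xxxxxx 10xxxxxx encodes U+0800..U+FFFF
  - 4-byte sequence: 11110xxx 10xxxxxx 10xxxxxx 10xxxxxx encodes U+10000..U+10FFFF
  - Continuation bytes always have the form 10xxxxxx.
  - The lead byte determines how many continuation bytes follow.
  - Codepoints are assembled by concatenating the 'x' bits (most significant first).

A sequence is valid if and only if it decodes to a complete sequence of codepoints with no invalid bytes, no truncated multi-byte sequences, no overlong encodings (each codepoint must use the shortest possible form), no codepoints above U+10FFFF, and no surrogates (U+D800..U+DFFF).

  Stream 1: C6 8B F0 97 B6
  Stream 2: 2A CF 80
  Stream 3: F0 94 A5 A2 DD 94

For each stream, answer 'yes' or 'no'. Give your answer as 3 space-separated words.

Answer: no yes yes

Derivation:
Stream 1: error at byte offset 5. INVALID
Stream 2: decodes cleanly. VALID
Stream 3: decodes cleanly. VALID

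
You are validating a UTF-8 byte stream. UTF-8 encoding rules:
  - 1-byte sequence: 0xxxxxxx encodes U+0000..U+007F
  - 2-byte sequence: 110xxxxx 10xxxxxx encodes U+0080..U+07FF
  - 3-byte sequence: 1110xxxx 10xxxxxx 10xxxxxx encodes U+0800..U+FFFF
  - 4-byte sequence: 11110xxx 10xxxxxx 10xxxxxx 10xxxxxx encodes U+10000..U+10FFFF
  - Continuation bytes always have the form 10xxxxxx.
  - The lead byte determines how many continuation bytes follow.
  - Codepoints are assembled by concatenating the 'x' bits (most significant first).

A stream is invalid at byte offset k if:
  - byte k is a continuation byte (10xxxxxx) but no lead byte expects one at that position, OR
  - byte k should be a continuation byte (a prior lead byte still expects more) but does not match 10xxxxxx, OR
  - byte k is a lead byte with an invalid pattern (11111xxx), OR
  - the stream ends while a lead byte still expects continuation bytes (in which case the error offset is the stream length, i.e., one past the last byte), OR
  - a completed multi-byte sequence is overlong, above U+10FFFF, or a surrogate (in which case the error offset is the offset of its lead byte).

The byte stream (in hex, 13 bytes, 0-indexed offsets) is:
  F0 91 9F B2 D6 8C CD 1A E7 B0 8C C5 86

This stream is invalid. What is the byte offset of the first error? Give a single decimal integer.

Answer: 7

Derivation:
Byte[0]=F0: 4-byte lead, need 3 cont bytes. acc=0x0
Byte[1]=91: continuation. acc=(acc<<6)|0x11=0x11
Byte[2]=9F: continuation. acc=(acc<<6)|0x1F=0x45F
Byte[3]=B2: continuation. acc=(acc<<6)|0x32=0x117F2
Completed: cp=U+117F2 (starts at byte 0)
Byte[4]=D6: 2-byte lead, need 1 cont bytes. acc=0x16
Byte[5]=8C: continuation. acc=(acc<<6)|0x0C=0x58C
Completed: cp=U+058C (starts at byte 4)
Byte[6]=CD: 2-byte lead, need 1 cont bytes. acc=0xD
Byte[7]=1A: expected 10xxxxxx continuation. INVALID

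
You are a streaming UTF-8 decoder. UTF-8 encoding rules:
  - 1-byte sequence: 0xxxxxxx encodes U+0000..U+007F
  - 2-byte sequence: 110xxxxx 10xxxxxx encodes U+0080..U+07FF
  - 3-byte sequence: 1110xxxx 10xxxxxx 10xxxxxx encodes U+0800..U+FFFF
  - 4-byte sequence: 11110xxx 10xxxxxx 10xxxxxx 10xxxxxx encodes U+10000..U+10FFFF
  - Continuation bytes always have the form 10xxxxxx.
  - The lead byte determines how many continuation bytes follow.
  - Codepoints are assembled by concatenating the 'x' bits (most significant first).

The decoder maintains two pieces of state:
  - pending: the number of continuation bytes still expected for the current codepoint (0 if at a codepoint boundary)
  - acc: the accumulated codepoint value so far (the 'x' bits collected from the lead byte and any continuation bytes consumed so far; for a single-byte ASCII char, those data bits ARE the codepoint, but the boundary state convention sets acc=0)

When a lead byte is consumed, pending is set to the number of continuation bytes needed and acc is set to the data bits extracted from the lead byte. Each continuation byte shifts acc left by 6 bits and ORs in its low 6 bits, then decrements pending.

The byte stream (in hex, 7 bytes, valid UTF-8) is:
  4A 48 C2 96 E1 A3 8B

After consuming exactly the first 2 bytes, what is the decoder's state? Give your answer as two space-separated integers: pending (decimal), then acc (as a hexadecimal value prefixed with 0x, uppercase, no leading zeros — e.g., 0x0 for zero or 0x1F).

Answer: 0 0x0

Derivation:
Byte[0]=4A: 1-byte. pending=0, acc=0x0
Byte[1]=48: 1-byte. pending=0, acc=0x0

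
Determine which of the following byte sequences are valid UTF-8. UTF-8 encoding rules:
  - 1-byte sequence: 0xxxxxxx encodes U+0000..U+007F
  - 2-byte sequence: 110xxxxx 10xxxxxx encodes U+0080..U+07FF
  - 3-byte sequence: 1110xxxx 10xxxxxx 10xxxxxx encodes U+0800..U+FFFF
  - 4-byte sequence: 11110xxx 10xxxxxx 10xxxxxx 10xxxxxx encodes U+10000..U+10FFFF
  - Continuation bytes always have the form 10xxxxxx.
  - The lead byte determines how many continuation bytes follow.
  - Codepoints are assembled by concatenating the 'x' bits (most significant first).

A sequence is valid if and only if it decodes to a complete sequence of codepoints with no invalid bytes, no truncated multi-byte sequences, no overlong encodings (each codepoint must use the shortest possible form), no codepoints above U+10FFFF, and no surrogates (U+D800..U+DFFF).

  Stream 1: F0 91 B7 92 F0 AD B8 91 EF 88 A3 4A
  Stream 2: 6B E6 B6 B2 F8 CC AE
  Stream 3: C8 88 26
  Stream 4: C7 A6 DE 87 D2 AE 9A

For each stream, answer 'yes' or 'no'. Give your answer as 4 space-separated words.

Answer: yes no yes no

Derivation:
Stream 1: decodes cleanly. VALID
Stream 2: error at byte offset 4. INVALID
Stream 3: decodes cleanly. VALID
Stream 4: error at byte offset 6. INVALID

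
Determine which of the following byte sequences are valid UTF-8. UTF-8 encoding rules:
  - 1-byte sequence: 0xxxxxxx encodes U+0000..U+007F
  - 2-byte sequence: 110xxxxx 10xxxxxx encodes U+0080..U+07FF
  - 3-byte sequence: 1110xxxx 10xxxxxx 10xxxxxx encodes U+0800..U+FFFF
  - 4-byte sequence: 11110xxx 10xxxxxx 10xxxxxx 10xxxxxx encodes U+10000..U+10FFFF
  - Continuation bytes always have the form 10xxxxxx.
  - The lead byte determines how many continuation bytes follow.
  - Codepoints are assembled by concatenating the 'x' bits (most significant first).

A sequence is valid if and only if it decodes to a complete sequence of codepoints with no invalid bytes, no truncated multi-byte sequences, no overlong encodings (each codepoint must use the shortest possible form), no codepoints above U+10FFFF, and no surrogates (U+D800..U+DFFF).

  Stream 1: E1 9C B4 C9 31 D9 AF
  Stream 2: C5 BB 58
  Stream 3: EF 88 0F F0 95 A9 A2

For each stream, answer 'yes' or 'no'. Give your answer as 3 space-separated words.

Answer: no yes no

Derivation:
Stream 1: error at byte offset 4. INVALID
Stream 2: decodes cleanly. VALID
Stream 3: error at byte offset 2. INVALID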